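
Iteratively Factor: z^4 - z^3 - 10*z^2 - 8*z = (z - 4)*(z^3 + 3*z^2 + 2*z) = (z - 4)*(z + 1)*(z^2 + 2*z) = z*(z - 4)*(z + 1)*(z + 2)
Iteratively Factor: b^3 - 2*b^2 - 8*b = (b + 2)*(b^2 - 4*b) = b*(b + 2)*(b - 4)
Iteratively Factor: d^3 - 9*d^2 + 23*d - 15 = (d - 1)*(d^2 - 8*d + 15) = (d - 5)*(d - 1)*(d - 3)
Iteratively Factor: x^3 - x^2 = (x)*(x^2 - x) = x^2*(x - 1)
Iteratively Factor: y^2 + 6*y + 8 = (y + 2)*(y + 4)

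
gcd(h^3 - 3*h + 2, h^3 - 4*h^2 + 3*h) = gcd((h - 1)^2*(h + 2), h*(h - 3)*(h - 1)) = h - 1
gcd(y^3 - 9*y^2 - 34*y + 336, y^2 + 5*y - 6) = y + 6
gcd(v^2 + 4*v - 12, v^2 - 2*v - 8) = 1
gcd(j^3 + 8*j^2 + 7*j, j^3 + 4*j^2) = j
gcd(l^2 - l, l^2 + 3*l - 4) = l - 1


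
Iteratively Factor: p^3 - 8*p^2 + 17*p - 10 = (p - 2)*(p^2 - 6*p + 5) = (p - 5)*(p - 2)*(p - 1)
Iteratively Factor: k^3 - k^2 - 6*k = (k)*(k^2 - k - 6) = k*(k - 3)*(k + 2)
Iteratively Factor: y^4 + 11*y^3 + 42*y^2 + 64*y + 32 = (y + 1)*(y^3 + 10*y^2 + 32*y + 32) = (y + 1)*(y + 4)*(y^2 + 6*y + 8) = (y + 1)*(y + 2)*(y + 4)*(y + 4)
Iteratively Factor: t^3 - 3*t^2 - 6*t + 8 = (t + 2)*(t^2 - 5*t + 4) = (t - 4)*(t + 2)*(t - 1)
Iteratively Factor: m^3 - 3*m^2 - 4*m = (m - 4)*(m^2 + m) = (m - 4)*(m + 1)*(m)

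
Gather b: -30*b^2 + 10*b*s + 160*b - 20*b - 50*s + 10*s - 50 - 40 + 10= -30*b^2 + b*(10*s + 140) - 40*s - 80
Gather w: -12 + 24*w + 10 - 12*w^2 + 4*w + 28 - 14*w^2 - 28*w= 26 - 26*w^2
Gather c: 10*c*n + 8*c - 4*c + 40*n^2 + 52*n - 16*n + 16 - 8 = c*(10*n + 4) + 40*n^2 + 36*n + 8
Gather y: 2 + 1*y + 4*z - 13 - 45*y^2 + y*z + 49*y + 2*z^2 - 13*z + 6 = -45*y^2 + y*(z + 50) + 2*z^2 - 9*z - 5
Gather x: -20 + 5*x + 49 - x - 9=4*x + 20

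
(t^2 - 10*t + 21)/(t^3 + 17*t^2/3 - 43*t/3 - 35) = 3*(t - 7)/(3*t^2 + 26*t + 35)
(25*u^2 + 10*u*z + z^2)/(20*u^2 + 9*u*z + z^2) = (5*u + z)/(4*u + z)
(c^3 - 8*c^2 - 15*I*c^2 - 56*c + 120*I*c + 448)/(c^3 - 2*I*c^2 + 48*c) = (c^2 - c*(8 + 7*I) + 56*I)/(c*(c + 6*I))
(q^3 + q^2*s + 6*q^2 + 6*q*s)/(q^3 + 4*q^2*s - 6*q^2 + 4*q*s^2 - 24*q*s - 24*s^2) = q*(q^2 + q*s + 6*q + 6*s)/(q^3 + 4*q^2*s - 6*q^2 + 4*q*s^2 - 24*q*s - 24*s^2)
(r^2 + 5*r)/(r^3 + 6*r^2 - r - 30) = r/(r^2 + r - 6)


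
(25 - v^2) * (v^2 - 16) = -v^4 + 41*v^2 - 400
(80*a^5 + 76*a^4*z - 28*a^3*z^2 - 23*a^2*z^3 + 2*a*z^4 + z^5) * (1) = 80*a^5 + 76*a^4*z - 28*a^3*z^2 - 23*a^2*z^3 + 2*a*z^4 + z^5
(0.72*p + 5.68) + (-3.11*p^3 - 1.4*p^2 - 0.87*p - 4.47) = -3.11*p^3 - 1.4*p^2 - 0.15*p + 1.21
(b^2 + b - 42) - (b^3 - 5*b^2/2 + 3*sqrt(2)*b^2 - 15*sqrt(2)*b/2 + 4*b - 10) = -b^3 - 3*sqrt(2)*b^2 + 7*b^2/2 - 3*b + 15*sqrt(2)*b/2 - 32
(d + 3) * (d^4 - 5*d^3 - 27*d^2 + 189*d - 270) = d^5 - 2*d^4 - 42*d^3 + 108*d^2 + 297*d - 810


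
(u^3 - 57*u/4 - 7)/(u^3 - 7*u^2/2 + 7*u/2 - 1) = (4*u^3 - 57*u - 28)/(2*(2*u^3 - 7*u^2 + 7*u - 2))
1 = 1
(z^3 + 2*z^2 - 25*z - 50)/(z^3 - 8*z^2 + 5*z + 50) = (z + 5)/(z - 5)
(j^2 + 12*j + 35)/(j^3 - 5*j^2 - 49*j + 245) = (j + 5)/(j^2 - 12*j + 35)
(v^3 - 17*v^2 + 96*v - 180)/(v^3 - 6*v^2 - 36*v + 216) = (v - 5)/(v + 6)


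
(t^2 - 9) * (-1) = 9 - t^2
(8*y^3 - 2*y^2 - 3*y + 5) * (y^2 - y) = 8*y^5 - 10*y^4 - y^3 + 8*y^2 - 5*y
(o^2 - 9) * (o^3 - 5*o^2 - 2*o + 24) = o^5 - 5*o^4 - 11*o^3 + 69*o^2 + 18*o - 216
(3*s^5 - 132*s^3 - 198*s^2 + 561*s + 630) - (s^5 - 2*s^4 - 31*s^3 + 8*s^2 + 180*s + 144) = 2*s^5 + 2*s^4 - 101*s^3 - 206*s^2 + 381*s + 486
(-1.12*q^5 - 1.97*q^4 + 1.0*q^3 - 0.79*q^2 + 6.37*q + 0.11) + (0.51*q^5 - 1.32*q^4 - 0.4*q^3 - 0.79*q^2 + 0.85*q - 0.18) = -0.61*q^5 - 3.29*q^4 + 0.6*q^3 - 1.58*q^2 + 7.22*q - 0.07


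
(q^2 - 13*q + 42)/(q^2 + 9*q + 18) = (q^2 - 13*q + 42)/(q^2 + 9*q + 18)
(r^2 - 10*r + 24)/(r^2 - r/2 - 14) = 2*(r - 6)/(2*r + 7)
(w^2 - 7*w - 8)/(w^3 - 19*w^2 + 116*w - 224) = (w + 1)/(w^2 - 11*w + 28)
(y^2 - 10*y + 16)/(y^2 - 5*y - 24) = (y - 2)/(y + 3)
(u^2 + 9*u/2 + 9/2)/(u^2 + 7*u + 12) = (u + 3/2)/(u + 4)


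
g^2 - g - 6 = (g - 3)*(g + 2)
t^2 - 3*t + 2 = (t - 2)*(t - 1)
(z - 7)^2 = z^2 - 14*z + 49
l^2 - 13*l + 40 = (l - 8)*(l - 5)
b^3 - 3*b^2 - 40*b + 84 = (b - 7)*(b - 2)*(b + 6)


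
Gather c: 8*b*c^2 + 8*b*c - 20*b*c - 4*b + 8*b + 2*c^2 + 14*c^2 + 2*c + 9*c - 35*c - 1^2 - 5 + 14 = 4*b + c^2*(8*b + 16) + c*(-12*b - 24) + 8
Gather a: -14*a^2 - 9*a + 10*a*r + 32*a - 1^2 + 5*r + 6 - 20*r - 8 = -14*a^2 + a*(10*r + 23) - 15*r - 3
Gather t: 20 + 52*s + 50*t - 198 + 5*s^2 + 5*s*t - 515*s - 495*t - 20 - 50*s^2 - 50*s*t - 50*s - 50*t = -45*s^2 - 513*s + t*(-45*s - 495) - 198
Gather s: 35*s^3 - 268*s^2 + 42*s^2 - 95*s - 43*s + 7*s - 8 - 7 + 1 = 35*s^3 - 226*s^2 - 131*s - 14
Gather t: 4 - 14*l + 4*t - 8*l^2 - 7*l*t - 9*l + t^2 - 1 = -8*l^2 - 23*l + t^2 + t*(4 - 7*l) + 3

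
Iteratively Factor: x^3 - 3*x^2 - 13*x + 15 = (x - 5)*(x^2 + 2*x - 3) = (x - 5)*(x + 3)*(x - 1)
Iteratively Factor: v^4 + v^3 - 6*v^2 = (v)*(v^3 + v^2 - 6*v) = v*(v - 2)*(v^2 + 3*v) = v^2*(v - 2)*(v + 3)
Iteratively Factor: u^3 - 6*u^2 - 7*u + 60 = (u - 4)*(u^2 - 2*u - 15) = (u - 4)*(u + 3)*(u - 5)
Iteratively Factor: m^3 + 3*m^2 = (m)*(m^2 + 3*m) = m*(m + 3)*(m)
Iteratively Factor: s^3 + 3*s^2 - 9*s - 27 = (s - 3)*(s^2 + 6*s + 9) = (s - 3)*(s + 3)*(s + 3)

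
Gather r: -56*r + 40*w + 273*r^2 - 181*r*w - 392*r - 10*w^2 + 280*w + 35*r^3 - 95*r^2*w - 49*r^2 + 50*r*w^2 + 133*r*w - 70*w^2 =35*r^3 + r^2*(224 - 95*w) + r*(50*w^2 - 48*w - 448) - 80*w^2 + 320*w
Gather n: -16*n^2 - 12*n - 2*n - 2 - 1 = -16*n^2 - 14*n - 3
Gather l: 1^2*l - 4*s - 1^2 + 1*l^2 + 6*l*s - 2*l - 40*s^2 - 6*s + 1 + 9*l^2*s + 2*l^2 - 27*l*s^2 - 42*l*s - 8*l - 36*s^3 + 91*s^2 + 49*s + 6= l^2*(9*s + 3) + l*(-27*s^2 - 36*s - 9) - 36*s^3 + 51*s^2 + 39*s + 6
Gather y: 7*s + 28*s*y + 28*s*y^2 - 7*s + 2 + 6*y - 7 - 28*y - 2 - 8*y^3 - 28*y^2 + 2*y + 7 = -8*y^3 + y^2*(28*s - 28) + y*(28*s - 20)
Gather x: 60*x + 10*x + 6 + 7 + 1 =70*x + 14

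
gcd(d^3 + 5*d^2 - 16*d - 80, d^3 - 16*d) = d^2 - 16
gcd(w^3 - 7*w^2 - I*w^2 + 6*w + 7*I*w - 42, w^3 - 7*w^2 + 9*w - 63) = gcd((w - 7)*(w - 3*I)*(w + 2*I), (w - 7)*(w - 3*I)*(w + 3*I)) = w^2 + w*(-7 - 3*I) + 21*I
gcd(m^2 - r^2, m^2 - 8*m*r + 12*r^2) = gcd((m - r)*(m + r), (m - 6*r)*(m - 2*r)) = 1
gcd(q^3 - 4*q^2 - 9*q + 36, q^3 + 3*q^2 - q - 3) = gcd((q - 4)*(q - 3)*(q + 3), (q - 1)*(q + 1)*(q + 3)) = q + 3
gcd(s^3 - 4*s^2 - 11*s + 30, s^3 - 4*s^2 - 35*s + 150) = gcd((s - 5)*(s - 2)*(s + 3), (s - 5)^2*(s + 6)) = s - 5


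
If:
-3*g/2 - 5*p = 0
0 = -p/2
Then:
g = 0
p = 0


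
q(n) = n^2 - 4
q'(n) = 2*n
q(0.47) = -3.78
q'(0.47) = 0.94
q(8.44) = 67.23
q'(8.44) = 16.88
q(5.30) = 24.09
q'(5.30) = 10.60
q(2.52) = 2.35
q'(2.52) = 5.04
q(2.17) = 0.71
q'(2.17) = 4.34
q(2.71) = 3.34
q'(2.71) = 5.42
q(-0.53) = -3.72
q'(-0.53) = -1.06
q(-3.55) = 8.60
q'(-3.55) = -7.10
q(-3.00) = 5.00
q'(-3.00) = -6.00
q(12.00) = 140.00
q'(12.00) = 24.00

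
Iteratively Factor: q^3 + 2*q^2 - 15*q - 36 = (q + 3)*(q^2 - q - 12) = (q + 3)^2*(q - 4)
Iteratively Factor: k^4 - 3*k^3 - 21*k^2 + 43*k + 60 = (k - 5)*(k^3 + 2*k^2 - 11*k - 12) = (k - 5)*(k + 1)*(k^2 + k - 12) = (k - 5)*(k - 3)*(k + 1)*(k + 4)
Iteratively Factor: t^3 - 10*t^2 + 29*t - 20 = (t - 4)*(t^2 - 6*t + 5) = (t - 5)*(t - 4)*(t - 1)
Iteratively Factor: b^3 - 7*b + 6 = (b - 2)*(b^2 + 2*b - 3) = (b - 2)*(b + 3)*(b - 1)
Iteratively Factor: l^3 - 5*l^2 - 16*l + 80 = (l - 4)*(l^2 - l - 20) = (l - 5)*(l - 4)*(l + 4)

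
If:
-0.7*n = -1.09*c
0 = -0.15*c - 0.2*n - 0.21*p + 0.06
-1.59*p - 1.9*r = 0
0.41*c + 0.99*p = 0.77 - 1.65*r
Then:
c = 0.69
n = 1.08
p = -1.24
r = 1.04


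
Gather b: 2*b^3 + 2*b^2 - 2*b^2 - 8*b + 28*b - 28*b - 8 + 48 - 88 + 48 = 2*b^3 - 8*b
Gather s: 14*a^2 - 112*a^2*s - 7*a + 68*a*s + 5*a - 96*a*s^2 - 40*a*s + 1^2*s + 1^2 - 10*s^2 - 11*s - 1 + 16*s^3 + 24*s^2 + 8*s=14*a^2 - 2*a + 16*s^3 + s^2*(14 - 96*a) + s*(-112*a^2 + 28*a - 2)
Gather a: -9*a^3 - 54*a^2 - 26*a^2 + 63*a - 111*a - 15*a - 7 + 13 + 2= -9*a^3 - 80*a^2 - 63*a + 8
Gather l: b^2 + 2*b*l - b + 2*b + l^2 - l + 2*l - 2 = b^2 + b + l^2 + l*(2*b + 1) - 2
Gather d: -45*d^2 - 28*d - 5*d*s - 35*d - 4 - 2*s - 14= -45*d^2 + d*(-5*s - 63) - 2*s - 18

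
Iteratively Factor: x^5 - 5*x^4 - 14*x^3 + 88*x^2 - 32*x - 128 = (x + 4)*(x^4 - 9*x^3 + 22*x^2 - 32) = (x + 1)*(x + 4)*(x^3 - 10*x^2 + 32*x - 32) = (x - 2)*(x + 1)*(x + 4)*(x^2 - 8*x + 16) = (x - 4)*(x - 2)*(x + 1)*(x + 4)*(x - 4)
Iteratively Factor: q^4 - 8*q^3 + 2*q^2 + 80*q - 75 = (q - 1)*(q^3 - 7*q^2 - 5*q + 75) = (q - 1)*(q + 3)*(q^2 - 10*q + 25) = (q - 5)*(q - 1)*(q + 3)*(q - 5)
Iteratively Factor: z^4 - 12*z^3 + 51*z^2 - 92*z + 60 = (z - 2)*(z^3 - 10*z^2 + 31*z - 30) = (z - 2)^2*(z^2 - 8*z + 15) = (z - 3)*(z - 2)^2*(z - 5)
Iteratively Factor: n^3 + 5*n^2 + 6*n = (n + 3)*(n^2 + 2*n) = n*(n + 3)*(n + 2)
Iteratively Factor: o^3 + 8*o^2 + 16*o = (o + 4)*(o^2 + 4*o) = o*(o + 4)*(o + 4)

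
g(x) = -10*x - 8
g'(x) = -10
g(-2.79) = 19.90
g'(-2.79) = -10.00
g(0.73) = -15.30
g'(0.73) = -10.00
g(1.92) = -27.20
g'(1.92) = -10.00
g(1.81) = -26.10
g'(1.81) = -10.00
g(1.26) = -20.60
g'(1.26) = -10.00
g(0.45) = -12.50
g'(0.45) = -10.00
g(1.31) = -21.10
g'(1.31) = -10.00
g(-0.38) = -4.20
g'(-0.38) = -10.00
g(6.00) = -68.00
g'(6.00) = -10.00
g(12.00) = -128.00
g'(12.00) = -10.00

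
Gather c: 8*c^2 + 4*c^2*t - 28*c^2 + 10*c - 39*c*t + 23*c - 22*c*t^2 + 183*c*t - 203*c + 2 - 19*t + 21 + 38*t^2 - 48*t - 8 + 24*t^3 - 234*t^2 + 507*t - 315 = c^2*(4*t - 20) + c*(-22*t^2 + 144*t - 170) + 24*t^3 - 196*t^2 + 440*t - 300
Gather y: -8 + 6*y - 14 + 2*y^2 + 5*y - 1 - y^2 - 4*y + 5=y^2 + 7*y - 18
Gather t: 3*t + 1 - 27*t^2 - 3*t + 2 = 3 - 27*t^2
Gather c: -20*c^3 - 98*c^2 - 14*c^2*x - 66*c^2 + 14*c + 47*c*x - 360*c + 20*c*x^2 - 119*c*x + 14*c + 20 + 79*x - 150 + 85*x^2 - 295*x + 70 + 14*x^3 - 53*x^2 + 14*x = -20*c^3 + c^2*(-14*x - 164) + c*(20*x^2 - 72*x - 332) + 14*x^3 + 32*x^2 - 202*x - 60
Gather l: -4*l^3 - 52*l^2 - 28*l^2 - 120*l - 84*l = -4*l^3 - 80*l^2 - 204*l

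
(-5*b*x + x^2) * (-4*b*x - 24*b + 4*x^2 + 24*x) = 20*b^2*x^2 + 120*b^2*x - 24*b*x^3 - 144*b*x^2 + 4*x^4 + 24*x^3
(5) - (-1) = 6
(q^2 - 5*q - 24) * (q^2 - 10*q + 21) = q^4 - 15*q^3 + 47*q^2 + 135*q - 504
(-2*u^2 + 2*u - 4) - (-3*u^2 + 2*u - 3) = u^2 - 1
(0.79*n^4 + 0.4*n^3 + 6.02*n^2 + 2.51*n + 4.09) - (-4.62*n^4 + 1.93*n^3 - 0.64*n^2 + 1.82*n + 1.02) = 5.41*n^4 - 1.53*n^3 + 6.66*n^2 + 0.69*n + 3.07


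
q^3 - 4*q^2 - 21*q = q*(q - 7)*(q + 3)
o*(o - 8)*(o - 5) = o^3 - 13*o^2 + 40*o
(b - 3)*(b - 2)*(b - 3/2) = b^3 - 13*b^2/2 + 27*b/2 - 9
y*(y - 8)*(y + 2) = y^3 - 6*y^2 - 16*y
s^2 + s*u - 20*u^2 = (s - 4*u)*(s + 5*u)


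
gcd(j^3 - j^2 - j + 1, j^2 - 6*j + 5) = j - 1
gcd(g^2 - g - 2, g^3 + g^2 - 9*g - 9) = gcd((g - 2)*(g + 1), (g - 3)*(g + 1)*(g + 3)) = g + 1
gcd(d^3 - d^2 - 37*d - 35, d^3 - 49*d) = d - 7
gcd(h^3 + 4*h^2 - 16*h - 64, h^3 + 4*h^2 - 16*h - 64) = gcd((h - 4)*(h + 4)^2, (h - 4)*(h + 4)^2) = h^3 + 4*h^2 - 16*h - 64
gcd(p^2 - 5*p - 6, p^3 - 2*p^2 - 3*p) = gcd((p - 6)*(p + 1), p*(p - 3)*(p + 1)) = p + 1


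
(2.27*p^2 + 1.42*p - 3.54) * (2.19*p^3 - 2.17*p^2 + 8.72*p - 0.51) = 4.9713*p^5 - 1.8161*p^4 + 8.9604*p^3 + 18.9065*p^2 - 31.593*p + 1.8054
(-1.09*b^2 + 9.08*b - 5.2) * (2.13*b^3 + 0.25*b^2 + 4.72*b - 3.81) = -2.3217*b^5 + 19.0679*b^4 - 13.9508*b^3 + 45.7105*b^2 - 59.1388*b + 19.812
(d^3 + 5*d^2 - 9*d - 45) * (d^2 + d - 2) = d^5 + 6*d^4 - 6*d^3 - 64*d^2 - 27*d + 90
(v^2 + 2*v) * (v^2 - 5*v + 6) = v^4 - 3*v^3 - 4*v^2 + 12*v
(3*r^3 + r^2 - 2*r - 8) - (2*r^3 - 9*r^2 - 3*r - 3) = r^3 + 10*r^2 + r - 5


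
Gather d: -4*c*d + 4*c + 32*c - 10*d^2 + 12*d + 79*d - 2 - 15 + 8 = 36*c - 10*d^2 + d*(91 - 4*c) - 9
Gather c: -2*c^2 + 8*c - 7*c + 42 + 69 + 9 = -2*c^2 + c + 120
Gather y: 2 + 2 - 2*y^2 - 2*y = -2*y^2 - 2*y + 4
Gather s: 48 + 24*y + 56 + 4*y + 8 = 28*y + 112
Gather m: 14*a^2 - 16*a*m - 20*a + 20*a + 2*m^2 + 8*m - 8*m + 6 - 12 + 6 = 14*a^2 - 16*a*m + 2*m^2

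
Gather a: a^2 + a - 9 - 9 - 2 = a^2 + a - 20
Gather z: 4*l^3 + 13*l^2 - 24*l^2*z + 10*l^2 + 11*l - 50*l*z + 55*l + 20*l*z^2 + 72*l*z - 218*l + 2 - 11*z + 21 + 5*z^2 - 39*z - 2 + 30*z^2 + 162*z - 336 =4*l^3 + 23*l^2 - 152*l + z^2*(20*l + 35) + z*(-24*l^2 + 22*l + 112) - 315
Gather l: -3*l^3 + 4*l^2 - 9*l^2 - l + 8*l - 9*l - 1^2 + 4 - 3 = -3*l^3 - 5*l^2 - 2*l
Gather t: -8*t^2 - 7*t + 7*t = -8*t^2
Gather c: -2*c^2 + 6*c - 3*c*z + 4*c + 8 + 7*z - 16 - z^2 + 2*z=-2*c^2 + c*(10 - 3*z) - z^2 + 9*z - 8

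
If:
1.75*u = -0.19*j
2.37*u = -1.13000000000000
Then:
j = 4.39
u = -0.48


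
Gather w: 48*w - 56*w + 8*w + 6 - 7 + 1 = 0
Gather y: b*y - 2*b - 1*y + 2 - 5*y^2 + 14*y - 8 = -2*b - 5*y^2 + y*(b + 13) - 6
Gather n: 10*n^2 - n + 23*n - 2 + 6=10*n^2 + 22*n + 4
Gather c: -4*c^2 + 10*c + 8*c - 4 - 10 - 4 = -4*c^2 + 18*c - 18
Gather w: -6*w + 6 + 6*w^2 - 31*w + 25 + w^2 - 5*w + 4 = 7*w^2 - 42*w + 35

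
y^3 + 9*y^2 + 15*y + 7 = (y + 1)^2*(y + 7)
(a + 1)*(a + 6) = a^2 + 7*a + 6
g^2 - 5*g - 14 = (g - 7)*(g + 2)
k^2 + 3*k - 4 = (k - 1)*(k + 4)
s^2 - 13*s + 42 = (s - 7)*(s - 6)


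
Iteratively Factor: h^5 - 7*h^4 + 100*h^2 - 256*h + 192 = (h - 2)*(h^4 - 5*h^3 - 10*h^2 + 80*h - 96) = (h - 3)*(h - 2)*(h^3 - 2*h^2 - 16*h + 32) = (h - 3)*(h - 2)*(h + 4)*(h^2 - 6*h + 8) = (h - 4)*(h - 3)*(h - 2)*(h + 4)*(h - 2)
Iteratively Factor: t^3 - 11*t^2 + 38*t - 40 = (t - 5)*(t^2 - 6*t + 8) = (t - 5)*(t - 2)*(t - 4)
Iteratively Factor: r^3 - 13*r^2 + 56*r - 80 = (r - 5)*(r^2 - 8*r + 16) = (r - 5)*(r - 4)*(r - 4)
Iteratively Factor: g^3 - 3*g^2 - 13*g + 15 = (g + 3)*(g^2 - 6*g + 5) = (g - 5)*(g + 3)*(g - 1)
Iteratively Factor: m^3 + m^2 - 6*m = (m - 2)*(m^2 + 3*m) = (m - 2)*(m + 3)*(m)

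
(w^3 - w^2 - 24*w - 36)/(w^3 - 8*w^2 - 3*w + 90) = (w + 2)/(w - 5)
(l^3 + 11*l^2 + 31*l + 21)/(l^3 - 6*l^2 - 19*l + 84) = (l^3 + 11*l^2 + 31*l + 21)/(l^3 - 6*l^2 - 19*l + 84)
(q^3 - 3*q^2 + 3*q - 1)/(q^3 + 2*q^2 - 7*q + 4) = (q - 1)/(q + 4)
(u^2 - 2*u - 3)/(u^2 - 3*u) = (u + 1)/u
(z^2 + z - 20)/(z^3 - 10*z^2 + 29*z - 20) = (z + 5)/(z^2 - 6*z + 5)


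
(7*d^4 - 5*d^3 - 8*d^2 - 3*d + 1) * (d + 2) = 7*d^5 + 9*d^4 - 18*d^3 - 19*d^2 - 5*d + 2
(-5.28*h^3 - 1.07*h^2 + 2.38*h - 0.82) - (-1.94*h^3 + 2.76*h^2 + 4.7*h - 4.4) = -3.34*h^3 - 3.83*h^2 - 2.32*h + 3.58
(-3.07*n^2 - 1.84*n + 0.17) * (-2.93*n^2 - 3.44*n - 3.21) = 8.9951*n^4 + 15.952*n^3 + 15.6862*n^2 + 5.3216*n - 0.5457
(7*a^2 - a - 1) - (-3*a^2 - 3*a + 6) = 10*a^2 + 2*a - 7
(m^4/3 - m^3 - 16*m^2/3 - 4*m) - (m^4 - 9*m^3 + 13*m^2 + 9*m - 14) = -2*m^4/3 + 8*m^3 - 55*m^2/3 - 13*m + 14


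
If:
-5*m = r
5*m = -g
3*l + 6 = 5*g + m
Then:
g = r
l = 8*r/5 - 2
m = -r/5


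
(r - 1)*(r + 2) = r^2 + r - 2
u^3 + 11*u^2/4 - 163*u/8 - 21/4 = (u - 7/2)*(u + 1/4)*(u + 6)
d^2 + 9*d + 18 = (d + 3)*(d + 6)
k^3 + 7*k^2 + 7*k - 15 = (k - 1)*(k + 3)*(k + 5)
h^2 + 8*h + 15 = (h + 3)*(h + 5)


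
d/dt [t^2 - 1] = 2*t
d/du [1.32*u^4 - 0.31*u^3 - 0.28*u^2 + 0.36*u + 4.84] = 5.28*u^3 - 0.93*u^2 - 0.56*u + 0.36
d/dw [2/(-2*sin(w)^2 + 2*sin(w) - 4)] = (2*sin(w) - 1)*cos(w)/(sin(w)^2 - sin(w) + 2)^2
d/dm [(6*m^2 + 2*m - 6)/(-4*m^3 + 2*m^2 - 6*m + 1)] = 2*(12*m^4 + 8*m^3 - 56*m^2 + 18*m - 17)/(16*m^6 - 16*m^5 + 52*m^4 - 32*m^3 + 40*m^2 - 12*m + 1)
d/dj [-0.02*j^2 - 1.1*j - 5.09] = -0.04*j - 1.1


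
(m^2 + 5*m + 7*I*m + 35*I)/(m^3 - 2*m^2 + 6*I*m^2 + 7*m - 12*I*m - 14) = (m + 5)/(m^2 - m*(2 + I) + 2*I)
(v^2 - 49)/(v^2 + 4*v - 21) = (v - 7)/(v - 3)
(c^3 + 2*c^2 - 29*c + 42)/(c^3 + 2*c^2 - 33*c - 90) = (c^3 + 2*c^2 - 29*c + 42)/(c^3 + 2*c^2 - 33*c - 90)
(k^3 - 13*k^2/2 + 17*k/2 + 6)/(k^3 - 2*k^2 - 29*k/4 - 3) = 2*(k - 3)/(2*k + 3)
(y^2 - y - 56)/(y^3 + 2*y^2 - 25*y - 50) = (y^2 - y - 56)/(y^3 + 2*y^2 - 25*y - 50)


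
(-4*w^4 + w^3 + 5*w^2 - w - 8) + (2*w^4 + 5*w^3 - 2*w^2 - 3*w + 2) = -2*w^4 + 6*w^3 + 3*w^2 - 4*w - 6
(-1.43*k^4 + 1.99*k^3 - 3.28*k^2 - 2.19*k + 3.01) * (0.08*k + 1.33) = -0.1144*k^5 - 1.7427*k^4 + 2.3843*k^3 - 4.5376*k^2 - 2.6719*k + 4.0033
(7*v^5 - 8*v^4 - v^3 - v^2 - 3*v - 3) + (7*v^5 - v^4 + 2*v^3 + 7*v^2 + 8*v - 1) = 14*v^5 - 9*v^4 + v^3 + 6*v^2 + 5*v - 4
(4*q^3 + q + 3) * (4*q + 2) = 16*q^4 + 8*q^3 + 4*q^2 + 14*q + 6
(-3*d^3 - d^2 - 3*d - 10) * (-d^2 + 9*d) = 3*d^5 - 26*d^4 - 6*d^3 - 17*d^2 - 90*d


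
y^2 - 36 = (y - 6)*(y + 6)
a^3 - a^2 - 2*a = a*(a - 2)*(a + 1)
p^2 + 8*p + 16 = (p + 4)^2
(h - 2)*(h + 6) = h^2 + 4*h - 12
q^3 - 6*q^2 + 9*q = q*(q - 3)^2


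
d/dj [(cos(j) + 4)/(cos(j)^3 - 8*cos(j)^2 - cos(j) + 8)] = (-125*cos(j)/2 + 2*cos(2*j) + cos(3*j)/2 - 10)/((cos(j) - 8)^2*sin(j)^3)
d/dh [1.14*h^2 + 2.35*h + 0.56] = 2.28*h + 2.35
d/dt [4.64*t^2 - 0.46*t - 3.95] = 9.28*t - 0.46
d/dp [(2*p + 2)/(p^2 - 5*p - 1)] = 2*(-p^2 - 2*p + 4)/(p^4 - 10*p^3 + 23*p^2 + 10*p + 1)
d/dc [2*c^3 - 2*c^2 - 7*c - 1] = 6*c^2 - 4*c - 7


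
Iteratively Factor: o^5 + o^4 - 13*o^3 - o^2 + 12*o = (o + 4)*(o^4 - 3*o^3 - o^2 + 3*o) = (o - 1)*(o + 4)*(o^3 - 2*o^2 - 3*o) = (o - 3)*(o - 1)*(o + 4)*(o^2 + o) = (o - 3)*(o - 1)*(o + 1)*(o + 4)*(o)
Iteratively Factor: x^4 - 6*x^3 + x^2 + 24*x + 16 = (x + 1)*(x^3 - 7*x^2 + 8*x + 16) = (x - 4)*(x + 1)*(x^2 - 3*x - 4) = (x - 4)*(x + 1)^2*(x - 4)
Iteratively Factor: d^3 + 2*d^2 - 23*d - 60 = (d - 5)*(d^2 + 7*d + 12) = (d - 5)*(d + 3)*(d + 4)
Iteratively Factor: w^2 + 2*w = (w + 2)*(w)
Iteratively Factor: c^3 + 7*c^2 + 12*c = (c + 4)*(c^2 + 3*c) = (c + 3)*(c + 4)*(c)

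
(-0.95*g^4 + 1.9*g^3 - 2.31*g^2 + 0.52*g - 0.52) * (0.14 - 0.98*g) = 0.931*g^5 - 1.995*g^4 + 2.5298*g^3 - 0.833*g^2 + 0.5824*g - 0.0728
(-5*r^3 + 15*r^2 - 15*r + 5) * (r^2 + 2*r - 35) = -5*r^5 + 5*r^4 + 190*r^3 - 550*r^2 + 535*r - 175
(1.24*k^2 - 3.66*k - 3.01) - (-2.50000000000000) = 1.24*k^2 - 3.66*k - 0.51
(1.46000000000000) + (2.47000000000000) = 3.93000000000000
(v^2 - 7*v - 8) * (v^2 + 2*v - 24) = v^4 - 5*v^3 - 46*v^2 + 152*v + 192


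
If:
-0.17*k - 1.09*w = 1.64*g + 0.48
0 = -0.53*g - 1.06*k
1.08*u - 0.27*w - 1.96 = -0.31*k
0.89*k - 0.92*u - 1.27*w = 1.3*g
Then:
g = 3.84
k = -1.92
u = 0.89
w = -5.92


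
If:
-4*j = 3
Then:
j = -3/4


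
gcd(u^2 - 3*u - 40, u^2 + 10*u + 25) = u + 5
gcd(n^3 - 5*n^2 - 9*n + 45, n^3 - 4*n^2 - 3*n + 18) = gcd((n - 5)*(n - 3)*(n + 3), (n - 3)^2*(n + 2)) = n - 3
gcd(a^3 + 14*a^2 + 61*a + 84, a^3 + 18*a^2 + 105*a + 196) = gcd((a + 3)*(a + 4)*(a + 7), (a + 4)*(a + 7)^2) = a^2 + 11*a + 28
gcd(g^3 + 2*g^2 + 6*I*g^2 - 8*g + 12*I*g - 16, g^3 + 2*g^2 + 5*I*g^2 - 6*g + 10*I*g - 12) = g^2 + g*(2 + 2*I) + 4*I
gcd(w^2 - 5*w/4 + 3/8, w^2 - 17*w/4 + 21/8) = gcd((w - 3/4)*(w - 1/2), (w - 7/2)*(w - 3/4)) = w - 3/4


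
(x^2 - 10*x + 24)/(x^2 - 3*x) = (x^2 - 10*x + 24)/(x*(x - 3))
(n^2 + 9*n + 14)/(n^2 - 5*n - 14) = (n + 7)/(n - 7)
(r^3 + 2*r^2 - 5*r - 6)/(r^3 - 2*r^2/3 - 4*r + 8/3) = 3*(r^2 + 4*r + 3)/(3*r^2 + 4*r - 4)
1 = 1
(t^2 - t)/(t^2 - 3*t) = (t - 1)/(t - 3)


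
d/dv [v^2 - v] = 2*v - 1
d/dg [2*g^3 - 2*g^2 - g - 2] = 6*g^2 - 4*g - 1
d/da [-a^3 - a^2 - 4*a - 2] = -3*a^2 - 2*a - 4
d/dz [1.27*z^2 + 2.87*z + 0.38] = 2.54*z + 2.87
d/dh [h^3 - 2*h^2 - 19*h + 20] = 3*h^2 - 4*h - 19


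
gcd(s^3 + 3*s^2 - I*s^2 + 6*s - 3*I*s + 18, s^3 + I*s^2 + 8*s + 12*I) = s^2 - I*s + 6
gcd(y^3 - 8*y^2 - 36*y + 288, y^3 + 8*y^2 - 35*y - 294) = y - 6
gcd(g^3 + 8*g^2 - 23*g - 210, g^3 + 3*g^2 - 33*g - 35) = g^2 + 2*g - 35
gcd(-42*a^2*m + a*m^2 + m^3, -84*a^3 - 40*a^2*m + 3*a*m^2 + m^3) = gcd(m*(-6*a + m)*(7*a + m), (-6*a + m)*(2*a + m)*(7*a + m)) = 42*a^2 - a*m - m^2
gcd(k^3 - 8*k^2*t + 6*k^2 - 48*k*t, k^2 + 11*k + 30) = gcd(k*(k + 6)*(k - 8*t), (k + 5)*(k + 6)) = k + 6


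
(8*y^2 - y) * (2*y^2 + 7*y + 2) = 16*y^4 + 54*y^3 + 9*y^2 - 2*y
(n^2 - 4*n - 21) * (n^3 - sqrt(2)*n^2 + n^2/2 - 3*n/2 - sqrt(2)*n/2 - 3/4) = n^5 - 7*n^4/2 - sqrt(2)*n^4 - 49*n^3/2 + 7*sqrt(2)*n^3/2 - 21*n^2/4 + 23*sqrt(2)*n^2 + 21*sqrt(2)*n/2 + 69*n/2 + 63/4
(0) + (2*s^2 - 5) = 2*s^2 - 5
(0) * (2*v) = 0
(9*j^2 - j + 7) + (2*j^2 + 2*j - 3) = 11*j^2 + j + 4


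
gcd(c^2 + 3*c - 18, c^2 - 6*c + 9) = c - 3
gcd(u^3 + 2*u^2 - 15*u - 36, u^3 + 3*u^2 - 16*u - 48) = u^2 - u - 12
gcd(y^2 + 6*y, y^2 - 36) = y + 6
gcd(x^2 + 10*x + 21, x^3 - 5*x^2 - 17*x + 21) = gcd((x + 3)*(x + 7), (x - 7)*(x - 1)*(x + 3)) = x + 3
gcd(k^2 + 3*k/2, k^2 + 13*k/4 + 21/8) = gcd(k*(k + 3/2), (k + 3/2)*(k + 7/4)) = k + 3/2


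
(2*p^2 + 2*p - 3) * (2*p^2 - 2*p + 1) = 4*p^4 - 8*p^2 + 8*p - 3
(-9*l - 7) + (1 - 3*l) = -12*l - 6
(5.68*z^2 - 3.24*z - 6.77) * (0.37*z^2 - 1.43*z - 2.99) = 2.1016*z^4 - 9.3212*z^3 - 14.8549*z^2 + 19.3687*z + 20.2423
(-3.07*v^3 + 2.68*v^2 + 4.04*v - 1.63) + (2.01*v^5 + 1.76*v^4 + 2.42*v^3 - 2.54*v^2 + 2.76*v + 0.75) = 2.01*v^5 + 1.76*v^4 - 0.65*v^3 + 0.14*v^2 + 6.8*v - 0.88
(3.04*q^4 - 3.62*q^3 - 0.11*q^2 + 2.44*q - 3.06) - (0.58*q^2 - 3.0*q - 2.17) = 3.04*q^4 - 3.62*q^3 - 0.69*q^2 + 5.44*q - 0.89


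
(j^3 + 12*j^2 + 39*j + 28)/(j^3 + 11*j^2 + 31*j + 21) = (j + 4)/(j + 3)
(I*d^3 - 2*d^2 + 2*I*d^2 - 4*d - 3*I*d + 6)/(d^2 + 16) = (I*d^3 + 2*d^2*(-1 + I) - d*(4 + 3*I) + 6)/(d^2 + 16)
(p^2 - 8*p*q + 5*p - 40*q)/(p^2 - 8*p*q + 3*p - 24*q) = (p + 5)/(p + 3)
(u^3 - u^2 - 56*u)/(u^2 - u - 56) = u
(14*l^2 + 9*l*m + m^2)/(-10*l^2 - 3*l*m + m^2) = (-7*l - m)/(5*l - m)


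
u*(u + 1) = u^2 + u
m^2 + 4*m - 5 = (m - 1)*(m + 5)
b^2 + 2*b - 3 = (b - 1)*(b + 3)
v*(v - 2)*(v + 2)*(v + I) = v^4 + I*v^3 - 4*v^2 - 4*I*v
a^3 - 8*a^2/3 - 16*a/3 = a*(a - 4)*(a + 4/3)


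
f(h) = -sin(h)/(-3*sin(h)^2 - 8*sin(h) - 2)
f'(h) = -(6*sin(h)*cos(h) + 8*cos(h))*sin(h)/(-3*sin(h)^2 - 8*sin(h) - 2)^2 - cos(h)/(-3*sin(h)^2 - 8*sin(h) - 2)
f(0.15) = 0.05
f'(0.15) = 0.18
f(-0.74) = 0.33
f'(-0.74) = 0.11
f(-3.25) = 0.04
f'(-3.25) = -0.23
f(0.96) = 0.08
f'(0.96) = -0.00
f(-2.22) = 0.32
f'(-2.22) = -0.01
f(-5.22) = 0.08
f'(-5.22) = -0.00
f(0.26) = 0.06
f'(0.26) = 0.10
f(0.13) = 0.04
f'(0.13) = 0.20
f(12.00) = 0.38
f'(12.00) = 0.47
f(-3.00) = -0.15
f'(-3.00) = -2.22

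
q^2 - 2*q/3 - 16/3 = (q - 8/3)*(q + 2)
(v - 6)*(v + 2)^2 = v^3 - 2*v^2 - 20*v - 24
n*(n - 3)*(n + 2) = n^3 - n^2 - 6*n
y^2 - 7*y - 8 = (y - 8)*(y + 1)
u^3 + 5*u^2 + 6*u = u*(u + 2)*(u + 3)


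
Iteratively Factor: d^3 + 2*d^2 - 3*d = (d - 1)*(d^2 + 3*d) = (d - 1)*(d + 3)*(d)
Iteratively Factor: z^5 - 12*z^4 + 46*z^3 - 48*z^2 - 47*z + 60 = (z + 1)*(z^4 - 13*z^3 + 59*z^2 - 107*z + 60) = (z - 1)*(z + 1)*(z^3 - 12*z^2 + 47*z - 60) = (z - 4)*(z - 1)*(z + 1)*(z^2 - 8*z + 15) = (z - 5)*(z - 4)*(z - 1)*(z + 1)*(z - 3)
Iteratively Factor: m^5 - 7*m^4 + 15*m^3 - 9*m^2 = (m)*(m^4 - 7*m^3 + 15*m^2 - 9*m) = m*(m - 3)*(m^3 - 4*m^2 + 3*m) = m*(m - 3)*(m - 1)*(m^2 - 3*m) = m^2*(m - 3)*(m - 1)*(m - 3)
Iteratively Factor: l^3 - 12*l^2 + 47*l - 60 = (l - 4)*(l^2 - 8*l + 15) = (l - 5)*(l - 4)*(l - 3)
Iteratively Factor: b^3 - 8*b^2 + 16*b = (b)*(b^2 - 8*b + 16) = b*(b - 4)*(b - 4)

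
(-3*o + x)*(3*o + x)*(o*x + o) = -9*o^3*x - 9*o^3 + o*x^3 + o*x^2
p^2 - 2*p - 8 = (p - 4)*(p + 2)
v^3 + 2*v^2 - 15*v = v*(v - 3)*(v + 5)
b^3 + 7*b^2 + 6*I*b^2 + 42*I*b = b*(b + 7)*(b + 6*I)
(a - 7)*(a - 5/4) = a^2 - 33*a/4 + 35/4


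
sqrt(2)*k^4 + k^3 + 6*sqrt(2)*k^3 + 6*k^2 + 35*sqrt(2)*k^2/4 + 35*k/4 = k*(k + 5/2)*(k + 7/2)*(sqrt(2)*k + 1)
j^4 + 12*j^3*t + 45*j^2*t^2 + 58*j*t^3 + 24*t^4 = (j + t)^2*(j + 4*t)*(j + 6*t)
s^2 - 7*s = s*(s - 7)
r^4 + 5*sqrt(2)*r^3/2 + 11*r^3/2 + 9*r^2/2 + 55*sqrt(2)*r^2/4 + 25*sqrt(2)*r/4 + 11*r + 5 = (r + 1/2)*(r + 5)*(r + sqrt(2)/2)*(r + 2*sqrt(2))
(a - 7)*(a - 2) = a^2 - 9*a + 14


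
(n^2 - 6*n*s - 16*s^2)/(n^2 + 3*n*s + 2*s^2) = (n - 8*s)/(n + s)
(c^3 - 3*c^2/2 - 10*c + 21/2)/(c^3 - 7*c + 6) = (c - 7/2)/(c - 2)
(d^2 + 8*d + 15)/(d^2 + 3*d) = (d + 5)/d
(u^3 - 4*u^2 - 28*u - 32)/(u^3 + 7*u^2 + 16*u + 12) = (u - 8)/(u + 3)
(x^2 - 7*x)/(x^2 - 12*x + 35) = x/(x - 5)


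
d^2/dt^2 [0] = 0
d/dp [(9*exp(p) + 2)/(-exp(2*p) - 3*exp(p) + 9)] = (9*exp(2*p) + 4*exp(p) + 87)*exp(p)/(exp(4*p) + 6*exp(3*p) - 9*exp(2*p) - 54*exp(p) + 81)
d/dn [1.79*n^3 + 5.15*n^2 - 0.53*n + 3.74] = 5.37*n^2 + 10.3*n - 0.53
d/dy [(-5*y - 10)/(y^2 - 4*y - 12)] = 5/(y^2 - 12*y + 36)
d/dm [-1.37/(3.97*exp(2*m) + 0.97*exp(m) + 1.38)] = (10.8778*exp(m) + 1.3289)*exp(m)/(3.97*exp(2*m) + 0.97*exp(m) + 1.38)^2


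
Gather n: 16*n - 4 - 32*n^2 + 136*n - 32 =-32*n^2 + 152*n - 36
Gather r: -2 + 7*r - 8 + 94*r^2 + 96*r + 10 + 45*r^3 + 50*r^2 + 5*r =45*r^3 + 144*r^2 + 108*r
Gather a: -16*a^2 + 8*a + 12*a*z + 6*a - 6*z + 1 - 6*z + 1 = -16*a^2 + a*(12*z + 14) - 12*z + 2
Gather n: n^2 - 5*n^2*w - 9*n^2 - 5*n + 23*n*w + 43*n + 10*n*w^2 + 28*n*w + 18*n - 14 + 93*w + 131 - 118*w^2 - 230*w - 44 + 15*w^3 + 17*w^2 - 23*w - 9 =n^2*(-5*w - 8) + n*(10*w^2 + 51*w + 56) + 15*w^3 - 101*w^2 - 160*w + 64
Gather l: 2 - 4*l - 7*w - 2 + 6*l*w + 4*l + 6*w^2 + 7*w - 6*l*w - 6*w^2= 0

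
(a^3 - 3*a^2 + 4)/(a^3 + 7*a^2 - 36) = (a^2 - a - 2)/(a^2 + 9*a + 18)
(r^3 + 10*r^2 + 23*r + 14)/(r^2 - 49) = (r^2 + 3*r + 2)/(r - 7)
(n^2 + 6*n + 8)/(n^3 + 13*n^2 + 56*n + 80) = (n + 2)/(n^2 + 9*n + 20)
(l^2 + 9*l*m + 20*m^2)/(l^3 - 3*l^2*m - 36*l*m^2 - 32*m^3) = (l + 5*m)/(l^2 - 7*l*m - 8*m^2)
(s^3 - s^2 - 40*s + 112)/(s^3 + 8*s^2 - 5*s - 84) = (s^2 - 8*s + 16)/(s^2 + s - 12)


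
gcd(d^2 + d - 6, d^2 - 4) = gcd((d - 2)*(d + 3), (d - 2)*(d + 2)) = d - 2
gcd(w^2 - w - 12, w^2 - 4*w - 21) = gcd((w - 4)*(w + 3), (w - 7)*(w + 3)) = w + 3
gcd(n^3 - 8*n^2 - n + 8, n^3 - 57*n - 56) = n^2 - 7*n - 8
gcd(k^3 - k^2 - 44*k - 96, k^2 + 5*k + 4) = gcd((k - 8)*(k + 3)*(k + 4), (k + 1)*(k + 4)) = k + 4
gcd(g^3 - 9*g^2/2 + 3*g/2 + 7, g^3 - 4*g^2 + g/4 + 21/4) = g^2 - 5*g/2 - 7/2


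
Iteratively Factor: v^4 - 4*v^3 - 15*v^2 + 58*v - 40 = (v - 5)*(v^3 + v^2 - 10*v + 8) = (v - 5)*(v - 2)*(v^2 + 3*v - 4) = (v - 5)*(v - 2)*(v + 4)*(v - 1)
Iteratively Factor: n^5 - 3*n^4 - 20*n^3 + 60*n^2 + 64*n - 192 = (n - 3)*(n^4 - 20*n^2 + 64) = (n - 3)*(n + 4)*(n^3 - 4*n^2 - 4*n + 16) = (n - 3)*(n - 2)*(n + 4)*(n^2 - 2*n - 8) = (n - 4)*(n - 3)*(n - 2)*(n + 4)*(n + 2)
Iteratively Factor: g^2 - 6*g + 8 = (g - 2)*(g - 4)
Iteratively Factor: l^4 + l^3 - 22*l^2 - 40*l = (l + 2)*(l^3 - l^2 - 20*l) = (l + 2)*(l + 4)*(l^2 - 5*l) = (l - 5)*(l + 2)*(l + 4)*(l)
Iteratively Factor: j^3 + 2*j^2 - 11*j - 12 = (j - 3)*(j^2 + 5*j + 4) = (j - 3)*(j + 4)*(j + 1)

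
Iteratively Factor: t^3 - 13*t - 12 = (t - 4)*(t^2 + 4*t + 3) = (t - 4)*(t + 1)*(t + 3)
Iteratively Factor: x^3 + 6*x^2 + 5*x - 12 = (x + 3)*(x^2 + 3*x - 4) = (x + 3)*(x + 4)*(x - 1)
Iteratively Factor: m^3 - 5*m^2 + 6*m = (m)*(m^2 - 5*m + 6) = m*(m - 2)*(m - 3)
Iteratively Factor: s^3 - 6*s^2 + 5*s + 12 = (s + 1)*(s^2 - 7*s + 12) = (s - 4)*(s + 1)*(s - 3)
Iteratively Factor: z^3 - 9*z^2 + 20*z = (z - 4)*(z^2 - 5*z) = z*(z - 4)*(z - 5)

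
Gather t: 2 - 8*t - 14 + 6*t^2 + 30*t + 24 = 6*t^2 + 22*t + 12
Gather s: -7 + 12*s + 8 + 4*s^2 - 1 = 4*s^2 + 12*s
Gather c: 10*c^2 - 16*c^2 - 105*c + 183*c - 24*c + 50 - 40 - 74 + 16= -6*c^2 + 54*c - 48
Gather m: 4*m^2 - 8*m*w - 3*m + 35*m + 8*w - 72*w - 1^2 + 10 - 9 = 4*m^2 + m*(32 - 8*w) - 64*w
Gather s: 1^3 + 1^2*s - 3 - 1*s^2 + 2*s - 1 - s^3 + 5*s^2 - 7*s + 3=-s^3 + 4*s^2 - 4*s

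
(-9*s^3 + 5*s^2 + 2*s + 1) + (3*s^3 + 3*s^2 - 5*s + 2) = -6*s^3 + 8*s^2 - 3*s + 3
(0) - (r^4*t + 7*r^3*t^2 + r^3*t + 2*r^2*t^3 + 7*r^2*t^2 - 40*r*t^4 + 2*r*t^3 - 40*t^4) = -r^4*t - 7*r^3*t^2 - r^3*t - 2*r^2*t^3 - 7*r^2*t^2 + 40*r*t^4 - 2*r*t^3 + 40*t^4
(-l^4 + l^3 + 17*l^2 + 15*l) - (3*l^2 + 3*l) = -l^4 + l^3 + 14*l^2 + 12*l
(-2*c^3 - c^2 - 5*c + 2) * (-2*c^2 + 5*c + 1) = 4*c^5 - 8*c^4 + 3*c^3 - 30*c^2 + 5*c + 2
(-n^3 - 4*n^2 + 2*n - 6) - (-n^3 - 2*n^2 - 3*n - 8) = -2*n^2 + 5*n + 2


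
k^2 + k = k*(k + 1)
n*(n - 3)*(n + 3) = n^3 - 9*n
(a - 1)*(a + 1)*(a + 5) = a^3 + 5*a^2 - a - 5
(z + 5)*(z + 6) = z^2 + 11*z + 30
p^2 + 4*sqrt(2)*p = p*(p + 4*sqrt(2))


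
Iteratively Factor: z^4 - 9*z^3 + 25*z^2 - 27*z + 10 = (z - 1)*(z^3 - 8*z^2 + 17*z - 10) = (z - 2)*(z - 1)*(z^2 - 6*z + 5) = (z - 5)*(z - 2)*(z - 1)*(z - 1)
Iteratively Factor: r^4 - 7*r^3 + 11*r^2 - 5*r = (r - 5)*(r^3 - 2*r^2 + r) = (r - 5)*(r - 1)*(r^2 - r) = r*(r - 5)*(r - 1)*(r - 1)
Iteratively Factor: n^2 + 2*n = (n)*(n + 2)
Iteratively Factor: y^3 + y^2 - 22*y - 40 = (y - 5)*(y^2 + 6*y + 8) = (y - 5)*(y + 4)*(y + 2)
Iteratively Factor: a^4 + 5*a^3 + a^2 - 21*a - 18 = (a - 2)*(a^3 + 7*a^2 + 15*a + 9) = (a - 2)*(a + 3)*(a^2 + 4*a + 3) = (a - 2)*(a + 1)*(a + 3)*(a + 3)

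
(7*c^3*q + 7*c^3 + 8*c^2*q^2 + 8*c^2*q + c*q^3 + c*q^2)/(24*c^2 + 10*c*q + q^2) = c*(7*c^2*q + 7*c^2 + 8*c*q^2 + 8*c*q + q^3 + q^2)/(24*c^2 + 10*c*q + q^2)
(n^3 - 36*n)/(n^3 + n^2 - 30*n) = (n - 6)/(n - 5)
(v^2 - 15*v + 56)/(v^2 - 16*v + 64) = (v - 7)/(v - 8)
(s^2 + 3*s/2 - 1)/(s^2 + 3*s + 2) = (s - 1/2)/(s + 1)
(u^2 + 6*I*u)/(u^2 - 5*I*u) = (u + 6*I)/(u - 5*I)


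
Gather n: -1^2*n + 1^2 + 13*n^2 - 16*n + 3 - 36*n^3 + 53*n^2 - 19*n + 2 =-36*n^3 + 66*n^2 - 36*n + 6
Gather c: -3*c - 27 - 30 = -3*c - 57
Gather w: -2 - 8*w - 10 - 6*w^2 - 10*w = -6*w^2 - 18*w - 12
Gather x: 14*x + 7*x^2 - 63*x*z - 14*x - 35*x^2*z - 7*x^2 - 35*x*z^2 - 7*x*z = -35*x^2*z + x*(-35*z^2 - 70*z)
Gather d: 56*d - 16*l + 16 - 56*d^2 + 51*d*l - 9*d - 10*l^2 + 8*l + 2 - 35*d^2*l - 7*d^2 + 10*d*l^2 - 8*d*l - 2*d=d^2*(-35*l - 63) + d*(10*l^2 + 43*l + 45) - 10*l^2 - 8*l + 18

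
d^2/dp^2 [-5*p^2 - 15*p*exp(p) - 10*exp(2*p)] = -15*p*exp(p) - 40*exp(2*p) - 30*exp(p) - 10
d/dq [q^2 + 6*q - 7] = 2*q + 6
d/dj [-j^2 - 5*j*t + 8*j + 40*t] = -2*j - 5*t + 8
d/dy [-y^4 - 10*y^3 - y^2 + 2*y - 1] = -4*y^3 - 30*y^2 - 2*y + 2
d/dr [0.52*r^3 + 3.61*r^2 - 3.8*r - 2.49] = 1.56*r^2 + 7.22*r - 3.8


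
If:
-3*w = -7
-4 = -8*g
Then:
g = 1/2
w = 7/3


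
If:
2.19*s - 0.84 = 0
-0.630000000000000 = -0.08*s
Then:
No Solution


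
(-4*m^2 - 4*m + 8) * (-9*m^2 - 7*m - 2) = 36*m^4 + 64*m^3 - 36*m^2 - 48*m - 16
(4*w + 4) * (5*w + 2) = 20*w^2 + 28*w + 8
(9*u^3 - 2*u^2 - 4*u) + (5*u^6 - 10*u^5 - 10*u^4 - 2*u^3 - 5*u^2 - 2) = 5*u^6 - 10*u^5 - 10*u^4 + 7*u^3 - 7*u^2 - 4*u - 2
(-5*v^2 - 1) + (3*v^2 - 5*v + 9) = -2*v^2 - 5*v + 8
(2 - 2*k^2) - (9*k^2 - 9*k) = -11*k^2 + 9*k + 2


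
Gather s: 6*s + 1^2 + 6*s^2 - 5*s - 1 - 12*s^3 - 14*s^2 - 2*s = -12*s^3 - 8*s^2 - s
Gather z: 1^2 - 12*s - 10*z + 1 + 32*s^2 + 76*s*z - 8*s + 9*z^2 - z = 32*s^2 - 20*s + 9*z^2 + z*(76*s - 11) + 2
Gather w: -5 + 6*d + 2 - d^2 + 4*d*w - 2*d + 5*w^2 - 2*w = -d^2 + 4*d + 5*w^2 + w*(4*d - 2) - 3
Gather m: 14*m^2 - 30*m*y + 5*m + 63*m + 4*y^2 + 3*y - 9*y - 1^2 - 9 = 14*m^2 + m*(68 - 30*y) + 4*y^2 - 6*y - 10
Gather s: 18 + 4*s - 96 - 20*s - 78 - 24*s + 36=-40*s - 120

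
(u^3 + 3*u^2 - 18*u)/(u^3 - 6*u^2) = (u^2 + 3*u - 18)/(u*(u - 6))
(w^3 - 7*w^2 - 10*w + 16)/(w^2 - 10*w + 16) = (w^2 + w - 2)/(w - 2)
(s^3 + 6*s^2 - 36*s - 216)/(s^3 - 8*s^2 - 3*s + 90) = (s^2 + 12*s + 36)/(s^2 - 2*s - 15)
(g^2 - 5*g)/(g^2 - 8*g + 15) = g/(g - 3)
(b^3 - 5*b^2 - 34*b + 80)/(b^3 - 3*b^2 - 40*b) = (b - 2)/b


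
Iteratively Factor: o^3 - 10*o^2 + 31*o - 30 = (o - 3)*(o^2 - 7*o + 10) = (o - 5)*(o - 3)*(o - 2)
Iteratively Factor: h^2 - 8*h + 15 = (h - 3)*(h - 5)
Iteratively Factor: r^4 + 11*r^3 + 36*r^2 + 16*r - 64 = (r + 4)*(r^3 + 7*r^2 + 8*r - 16) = (r + 4)^2*(r^2 + 3*r - 4) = (r - 1)*(r + 4)^2*(r + 4)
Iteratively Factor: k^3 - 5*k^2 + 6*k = (k)*(k^2 - 5*k + 6) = k*(k - 2)*(k - 3)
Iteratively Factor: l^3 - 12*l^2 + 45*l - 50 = (l - 5)*(l^2 - 7*l + 10) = (l - 5)^2*(l - 2)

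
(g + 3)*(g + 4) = g^2 + 7*g + 12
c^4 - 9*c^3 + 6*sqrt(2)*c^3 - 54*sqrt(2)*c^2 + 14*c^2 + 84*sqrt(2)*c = c*(c - 7)*(c - 2)*(c + 6*sqrt(2))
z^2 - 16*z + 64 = (z - 8)^2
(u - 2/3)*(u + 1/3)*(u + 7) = u^3 + 20*u^2/3 - 23*u/9 - 14/9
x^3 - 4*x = x*(x - 2)*(x + 2)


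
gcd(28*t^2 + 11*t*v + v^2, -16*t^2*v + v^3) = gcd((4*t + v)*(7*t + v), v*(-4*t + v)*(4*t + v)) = 4*t + v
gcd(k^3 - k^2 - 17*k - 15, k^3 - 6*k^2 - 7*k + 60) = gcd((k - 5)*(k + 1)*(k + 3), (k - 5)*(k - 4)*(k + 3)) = k^2 - 2*k - 15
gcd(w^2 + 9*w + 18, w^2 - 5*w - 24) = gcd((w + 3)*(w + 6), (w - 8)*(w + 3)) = w + 3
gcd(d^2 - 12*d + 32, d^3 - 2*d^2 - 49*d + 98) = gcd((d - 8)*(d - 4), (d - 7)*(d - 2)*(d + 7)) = 1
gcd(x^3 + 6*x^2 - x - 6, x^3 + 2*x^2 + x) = x + 1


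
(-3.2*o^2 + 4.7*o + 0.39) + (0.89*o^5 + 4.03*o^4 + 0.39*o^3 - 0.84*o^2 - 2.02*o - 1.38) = 0.89*o^5 + 4.03*o^4 + 0.39*o^3 - 4.04*o^2 + 2.68*o - 0.99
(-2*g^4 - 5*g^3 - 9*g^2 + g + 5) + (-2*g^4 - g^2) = -4*g^4 - 5*g^3 - 10*g^2 + g + 5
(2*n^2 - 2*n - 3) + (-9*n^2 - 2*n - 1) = -7*n^2 - 4*n - 4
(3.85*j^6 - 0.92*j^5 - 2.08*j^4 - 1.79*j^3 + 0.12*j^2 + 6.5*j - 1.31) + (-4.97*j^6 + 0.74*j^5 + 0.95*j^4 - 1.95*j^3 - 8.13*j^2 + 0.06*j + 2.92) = -1.12*j^6 - 0.18*j^5 - 1.13*j^4 - 3.74*j^3 - 8.01*j^2 + 6.56*j + 1.61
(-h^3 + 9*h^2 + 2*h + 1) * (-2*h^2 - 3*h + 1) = 2*h^5 - 15*h^4 - 32*h^3 + h^2 - h + 1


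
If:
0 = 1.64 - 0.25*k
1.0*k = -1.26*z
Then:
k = 6.56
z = -5.21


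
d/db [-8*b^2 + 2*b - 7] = 2 - 16*b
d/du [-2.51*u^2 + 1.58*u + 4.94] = 1.58 - 5.02*u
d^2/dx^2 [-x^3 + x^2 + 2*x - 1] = 2 - 6*x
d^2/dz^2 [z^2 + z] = 2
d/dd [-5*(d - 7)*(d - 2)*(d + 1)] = -15*d^2 + 80*d - 25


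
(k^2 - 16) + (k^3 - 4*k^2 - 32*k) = k^3 - 3*k^2 - 32*k - 16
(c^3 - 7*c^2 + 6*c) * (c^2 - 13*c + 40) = c^5 - 20*c^4 + 137*c^3 - 358*c^2 + 240*c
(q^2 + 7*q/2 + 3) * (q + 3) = q^3 + 13*q^2/2 + 27*q/2 + 9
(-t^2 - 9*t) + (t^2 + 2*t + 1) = 1 - 7*t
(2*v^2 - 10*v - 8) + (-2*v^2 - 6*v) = -16*v - 8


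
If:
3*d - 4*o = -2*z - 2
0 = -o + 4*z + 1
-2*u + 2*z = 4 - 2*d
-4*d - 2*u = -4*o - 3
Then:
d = 3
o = 3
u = 3/2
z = 1/2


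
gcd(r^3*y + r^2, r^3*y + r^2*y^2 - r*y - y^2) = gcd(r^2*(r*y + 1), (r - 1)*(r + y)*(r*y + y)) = 1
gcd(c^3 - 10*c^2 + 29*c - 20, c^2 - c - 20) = c - 5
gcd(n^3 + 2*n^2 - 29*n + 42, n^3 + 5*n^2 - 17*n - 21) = n^2 + 4*n - 21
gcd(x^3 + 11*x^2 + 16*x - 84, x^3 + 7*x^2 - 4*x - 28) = x^2 + 5*x - 14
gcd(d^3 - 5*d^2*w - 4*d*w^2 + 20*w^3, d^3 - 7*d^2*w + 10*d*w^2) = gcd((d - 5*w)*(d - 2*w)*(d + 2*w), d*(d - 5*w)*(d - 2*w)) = d^2 - 7*d*w + 10*w^2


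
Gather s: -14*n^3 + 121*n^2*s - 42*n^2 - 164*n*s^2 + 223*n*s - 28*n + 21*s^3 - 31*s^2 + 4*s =-14*n^3 - 42*n^2 - 28*n + 21*s^3 + s^2*(-164*n - 31) + s*(121*n^2 + 223*n + 4)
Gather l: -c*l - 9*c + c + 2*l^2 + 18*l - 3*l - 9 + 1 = -8*c + 2*l^2 + l*(15 - c) - 8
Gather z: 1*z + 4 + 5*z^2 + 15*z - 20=5*z^2 + 16*z - 16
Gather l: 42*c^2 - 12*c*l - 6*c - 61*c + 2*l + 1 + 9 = 42*c^2 - 67*c + l*(2 - 12*c) + 10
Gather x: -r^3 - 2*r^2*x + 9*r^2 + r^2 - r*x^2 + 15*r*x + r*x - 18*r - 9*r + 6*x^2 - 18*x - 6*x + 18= -r^3 + 10*r^2 - 27*r + x^2*(6 - r) + x*(-2*r^2 + 16*r - 24) + 18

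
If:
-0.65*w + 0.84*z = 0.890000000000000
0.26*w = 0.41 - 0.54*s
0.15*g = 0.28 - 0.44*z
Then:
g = 1.86666666666667 - 2.93333333333333*z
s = 1.41851851851852 - 0.622222222222222*z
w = 1.29230769230769*z - 1.36923076923077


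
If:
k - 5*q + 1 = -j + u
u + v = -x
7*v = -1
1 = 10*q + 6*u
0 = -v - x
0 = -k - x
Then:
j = -5/14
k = -1/7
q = 1/10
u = 0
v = -1/7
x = 1/7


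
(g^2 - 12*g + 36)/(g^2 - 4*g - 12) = (g - 6)/(g + 2)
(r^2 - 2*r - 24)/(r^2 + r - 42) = (r + 4)/(r + 7)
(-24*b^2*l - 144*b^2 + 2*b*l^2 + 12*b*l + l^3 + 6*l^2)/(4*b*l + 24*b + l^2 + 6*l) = (-24*b^2 + 2*b*l + l^2)/(4*b + l)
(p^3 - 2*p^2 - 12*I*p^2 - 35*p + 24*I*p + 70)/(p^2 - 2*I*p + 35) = (p^2 - p*(2 + 5*I) + 10*I)/(p + 5*I)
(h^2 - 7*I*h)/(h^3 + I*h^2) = (h - 7*I)/(h*(h + I))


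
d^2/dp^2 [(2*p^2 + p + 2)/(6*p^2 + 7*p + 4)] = 12*(-8*p^3 + 12*p^2 + 30*p + 9)/(216*p^6 + 756*p^5 + 1314*p^4 + 1351*p^3 + 876*p^2 + 336*p + 64)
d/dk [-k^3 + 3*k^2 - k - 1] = -3*k^2 + 6*k - 1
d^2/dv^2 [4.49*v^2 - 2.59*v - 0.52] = 8.98000000000000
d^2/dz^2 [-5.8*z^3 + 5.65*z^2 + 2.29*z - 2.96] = 11.3 - 34.8*z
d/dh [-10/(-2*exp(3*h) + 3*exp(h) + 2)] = (30 - 60*exp(2*h))*exp(h)/(-2*exp(3*h) + 3*exp(h) + 2)^2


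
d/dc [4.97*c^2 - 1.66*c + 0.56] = 9.94*c - 1.66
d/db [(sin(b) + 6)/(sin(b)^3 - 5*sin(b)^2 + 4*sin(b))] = (-2*sin(b)^3 - 13*sin(b)^2 + 60*sin(b) - 24)*cos(b)/((sin(b) - 4)^2*(sin(b) - 1)^2*sin(b)^2)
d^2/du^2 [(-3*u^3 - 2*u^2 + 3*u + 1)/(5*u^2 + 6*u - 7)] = 6*(-26*u^3 + 81*u^2 - 12*u + 33)/(125*u^6 + 450*u^5 + 15*u^4 - 1044*u^3 - 21*u^2 + 882*u - 343)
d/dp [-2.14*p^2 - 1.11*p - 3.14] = -4.28*p - 1.11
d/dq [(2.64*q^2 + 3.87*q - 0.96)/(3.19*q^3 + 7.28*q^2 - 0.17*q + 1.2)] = (-8.4216*q^4 - 24.6906*q^3 - 19.4352*q^2 + 20.3136*q + 4.4808)/(10.1761*q^6 + 46.4464*q^5 + 51.9138*q^4 + 5.1808*q^3 + 17.5009*q^2 - 0.408*q + 1.44)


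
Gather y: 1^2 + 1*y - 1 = y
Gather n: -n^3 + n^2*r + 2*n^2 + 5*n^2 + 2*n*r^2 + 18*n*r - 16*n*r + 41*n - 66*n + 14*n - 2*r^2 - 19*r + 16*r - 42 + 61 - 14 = -n^3 + n^2*(r + 7) + n*(2*r^2 + 2*r - 11) - 2*r^2 - 3*r + 5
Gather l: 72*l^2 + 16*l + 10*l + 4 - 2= 72*l^2 + 26*l + 2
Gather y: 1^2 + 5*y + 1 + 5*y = 10*y + 2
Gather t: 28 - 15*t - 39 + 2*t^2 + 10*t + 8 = 2*t^2 - 5*t - 3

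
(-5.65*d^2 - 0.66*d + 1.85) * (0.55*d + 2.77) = -3.1075*d^3 - 16.0135*d^2 - 0.8107*d + 5.1245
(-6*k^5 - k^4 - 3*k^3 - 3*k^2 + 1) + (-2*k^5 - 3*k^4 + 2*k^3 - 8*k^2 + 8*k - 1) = -8*k^5 - 4*k^4 - k^3 - 11*k^2 + 8*k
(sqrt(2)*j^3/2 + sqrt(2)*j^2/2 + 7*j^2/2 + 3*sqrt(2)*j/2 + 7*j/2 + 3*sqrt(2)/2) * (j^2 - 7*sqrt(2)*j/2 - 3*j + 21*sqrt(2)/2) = sqrt(2)*j^5/2 - sqrt(2)*j^4 - 49*sqrt(2)*j^3/4 - 21*j^2/2 + 43*sqrt(2)*j^2/2 + 21*j + 129*sqrt(2)*j/4 + 63/2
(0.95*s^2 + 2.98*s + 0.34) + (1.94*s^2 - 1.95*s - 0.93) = 2.89*s^2 + 1.03*s - 0.59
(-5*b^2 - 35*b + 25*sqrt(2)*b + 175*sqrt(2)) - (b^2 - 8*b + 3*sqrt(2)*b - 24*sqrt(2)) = -6*b^2 - 27*b + 22*sqrt(2)*b + 199*sqrt(2)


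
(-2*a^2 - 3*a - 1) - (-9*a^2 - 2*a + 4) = 7*a^2 - a - 5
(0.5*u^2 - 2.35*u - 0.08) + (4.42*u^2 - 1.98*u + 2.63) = 4.92*u^2 - 4.33*u + 2.55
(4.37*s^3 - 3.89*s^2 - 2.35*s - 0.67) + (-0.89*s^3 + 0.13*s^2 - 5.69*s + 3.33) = 3.48*s^3 - 3.76*s^2 - 8.04*s + 2.66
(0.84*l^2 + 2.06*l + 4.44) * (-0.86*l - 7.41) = -0.7224*l^3 - 7.996*l^2 - 19.083*l - 32.9004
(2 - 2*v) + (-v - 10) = -3*v - 8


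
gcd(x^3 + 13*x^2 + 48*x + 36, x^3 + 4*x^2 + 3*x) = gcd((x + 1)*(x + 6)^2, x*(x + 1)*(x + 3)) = x + 1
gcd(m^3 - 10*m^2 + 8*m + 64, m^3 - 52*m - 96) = m^2 - 6*m - 16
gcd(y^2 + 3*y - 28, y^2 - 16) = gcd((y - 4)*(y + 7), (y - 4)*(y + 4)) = y - 4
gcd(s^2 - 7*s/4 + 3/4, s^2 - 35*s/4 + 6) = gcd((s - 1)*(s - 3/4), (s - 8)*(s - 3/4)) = s - 3/4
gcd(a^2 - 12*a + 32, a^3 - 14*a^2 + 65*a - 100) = a - 4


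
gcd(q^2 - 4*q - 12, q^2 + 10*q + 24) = 1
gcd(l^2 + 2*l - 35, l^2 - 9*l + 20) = l - 5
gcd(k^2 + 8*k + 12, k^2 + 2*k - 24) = k + 6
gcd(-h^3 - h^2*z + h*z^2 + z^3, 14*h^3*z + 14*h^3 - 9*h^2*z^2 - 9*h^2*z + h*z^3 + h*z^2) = 1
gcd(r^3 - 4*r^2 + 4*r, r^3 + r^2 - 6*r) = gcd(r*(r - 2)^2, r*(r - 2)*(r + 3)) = r^2 - 2*r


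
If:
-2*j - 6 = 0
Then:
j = -3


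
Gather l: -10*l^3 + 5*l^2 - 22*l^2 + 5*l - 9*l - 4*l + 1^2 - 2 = -10*l^3 - 17*l^2 - 8*l - 1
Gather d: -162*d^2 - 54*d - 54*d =-162*d^2 - 108*d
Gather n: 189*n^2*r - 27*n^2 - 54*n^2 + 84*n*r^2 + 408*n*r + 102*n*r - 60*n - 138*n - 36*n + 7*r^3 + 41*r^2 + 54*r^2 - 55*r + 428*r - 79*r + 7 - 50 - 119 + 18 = n^2*(189*r - 81) + n*(84*r^2 + 510*r - 234) + 7*r^3 + 95*r^2 + 294*r - 144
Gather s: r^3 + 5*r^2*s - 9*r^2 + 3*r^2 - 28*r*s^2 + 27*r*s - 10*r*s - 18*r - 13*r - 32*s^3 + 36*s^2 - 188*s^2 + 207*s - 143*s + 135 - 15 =r^3 - 6*r^2 - 31*r - 32*s^3 + s^2*(-28*r - 152) + s*(5*r^2 + 17*r + 64) + 120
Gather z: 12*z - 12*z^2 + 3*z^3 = 3*z^3 - 12*z^2 + 12*z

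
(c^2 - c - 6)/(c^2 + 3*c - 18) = (c + 2)/(c + 6)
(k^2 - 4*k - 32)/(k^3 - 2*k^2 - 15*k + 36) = (k - 8)/(k^2 - 6*k + 9)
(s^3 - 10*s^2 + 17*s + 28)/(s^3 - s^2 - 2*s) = (s^2 - 11*s + 28)/(s*(s - 2))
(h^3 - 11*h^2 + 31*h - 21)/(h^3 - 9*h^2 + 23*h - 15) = (h - 7)/(h - 5)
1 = 1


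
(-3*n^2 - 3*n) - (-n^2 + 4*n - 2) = -2*n^2 - 7*n + 2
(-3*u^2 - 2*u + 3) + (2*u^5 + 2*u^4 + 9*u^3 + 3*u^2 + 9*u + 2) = 2*u^5 + 2*u^4 + 9*u^3 + 7*u + 5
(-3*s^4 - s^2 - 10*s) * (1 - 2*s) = 6*s^5 - 3*s^4 + 2*s^3 + 19*s^2 - 10*s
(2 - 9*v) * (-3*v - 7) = 27*v^2 + 57*v - 14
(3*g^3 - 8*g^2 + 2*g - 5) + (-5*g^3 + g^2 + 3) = -2*g^3 - 7*g^2 + 2*g - 2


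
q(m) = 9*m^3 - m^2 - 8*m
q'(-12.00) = 3904.00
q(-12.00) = -15600.00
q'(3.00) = 229.00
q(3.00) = 210.00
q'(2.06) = 102.46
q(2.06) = 57.95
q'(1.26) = 32.35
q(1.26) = 6.34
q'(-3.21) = 276.63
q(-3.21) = -282.31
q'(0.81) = 8.09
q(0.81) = -2.35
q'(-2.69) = 192.75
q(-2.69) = -160.90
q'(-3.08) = 254.29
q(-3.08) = -247.81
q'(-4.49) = 545.30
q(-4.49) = -798.91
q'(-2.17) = 123.48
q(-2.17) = -79.31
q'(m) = 27*m^2 - 2*m - 8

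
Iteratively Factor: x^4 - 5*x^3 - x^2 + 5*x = (x - 1)*(x^3 - 4*x^2 - 5*x) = (x - 1)*(x + 1)*(x^2 - 5*x) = (x - 5)*(x - 1)*(x + 1)*(x)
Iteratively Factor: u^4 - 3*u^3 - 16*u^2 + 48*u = (u - 4)*(u^3 + u^2 - 12*u) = (u - 4)*(u + 4)*(u^2 - 3*u) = u*(u - 4)*(u + 4)*(u - 3)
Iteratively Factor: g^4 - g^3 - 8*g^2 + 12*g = (g - 2)*(g^3 + g^2 - 6*g) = (g - 2)^2*(g^2 + 3*g) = g*(g - 2)^2*(g + 3)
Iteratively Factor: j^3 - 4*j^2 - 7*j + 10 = (j - 5)*(j^2 + j - 2) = (j - 5)*(j + 2)*(j - 1)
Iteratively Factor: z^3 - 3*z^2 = (z)*(z^2 - 3*z) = z^2*(z - 3)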